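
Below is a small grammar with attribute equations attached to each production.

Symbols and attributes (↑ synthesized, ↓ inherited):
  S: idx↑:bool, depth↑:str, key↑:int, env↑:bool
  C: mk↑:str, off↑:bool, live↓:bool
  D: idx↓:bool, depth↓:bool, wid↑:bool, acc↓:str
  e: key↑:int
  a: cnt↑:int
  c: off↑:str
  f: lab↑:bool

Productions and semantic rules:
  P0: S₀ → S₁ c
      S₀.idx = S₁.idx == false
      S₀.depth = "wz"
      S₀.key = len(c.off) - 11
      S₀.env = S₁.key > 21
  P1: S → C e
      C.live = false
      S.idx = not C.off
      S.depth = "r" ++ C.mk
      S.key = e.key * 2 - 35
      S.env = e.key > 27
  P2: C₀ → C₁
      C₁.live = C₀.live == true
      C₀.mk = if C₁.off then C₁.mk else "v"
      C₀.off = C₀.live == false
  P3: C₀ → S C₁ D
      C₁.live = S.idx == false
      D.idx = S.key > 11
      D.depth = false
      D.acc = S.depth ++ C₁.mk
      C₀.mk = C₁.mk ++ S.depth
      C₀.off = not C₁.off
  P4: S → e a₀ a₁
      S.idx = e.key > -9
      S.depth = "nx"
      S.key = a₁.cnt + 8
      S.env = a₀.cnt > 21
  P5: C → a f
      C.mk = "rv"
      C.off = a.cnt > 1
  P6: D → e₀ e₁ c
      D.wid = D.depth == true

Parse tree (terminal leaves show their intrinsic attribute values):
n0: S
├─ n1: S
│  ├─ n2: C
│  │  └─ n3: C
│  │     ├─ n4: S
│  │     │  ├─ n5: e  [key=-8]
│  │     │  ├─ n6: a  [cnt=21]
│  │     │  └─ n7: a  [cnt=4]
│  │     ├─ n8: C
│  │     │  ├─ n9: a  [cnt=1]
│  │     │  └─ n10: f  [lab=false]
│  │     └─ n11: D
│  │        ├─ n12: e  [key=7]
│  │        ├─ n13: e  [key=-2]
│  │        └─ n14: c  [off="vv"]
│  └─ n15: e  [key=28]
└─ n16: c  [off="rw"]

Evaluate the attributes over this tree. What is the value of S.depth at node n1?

1. n2.live = false  [false]
2. n3.live = false  [C₀.live == true]
3. n5.key = -8  [terminal]
4. n6.cnt = 21  [terminal]
5. n7.cnt = 4  [terminal]
6. n4.idx = true  [e.key > -9]
7. n4.depth = "nx"  ["nx"]
8. n4.key = 12  [a₁.cnt + 8]
9. n4.env = false  [a₀.cnt > 21]
10. n8.live = false  [S.idx == false]
11. n9.cnt = 1  [terminal]
12. n10.lab = false  [terminal]
13. n8.mk = "rv"  ["rv"]
14. n8.off = false  [a.cnt > 1]
15. n11.idx = true  [S.key > 11]
16. n11.depth = false  [false]
17. n11.acc = "nxrv"  [S.depth ++ C₁.mk]
18. n12.key = 7  [terminal]
19. n13.key = -2  [terminal]
20. n14.off = "vv"  [terminal]
21. n11.wid = false  [D.depth == true]
22. n3.mk = "rvnx"  [C₁.mk ++ S.depth]
23. n3.off = true  [not C₁.off]
24. n2.mk = "rvnx"  [if C₁.off then C₁.mk else "v"]
25. n2.off = true  [C₀.live == false]
26. n15.key = 28  [terminal]
27. n1.idx = false  [not C.off]
28. n1.depth = "rrvnx"  ["r" ++ C.mk]
29. n1.key = 21  [e.key * 2 - 35]
30. n1.env = true  [e.key > 27]
31. n16.off = "rw"  [terminal]
32. n0.idx = true  [S₁.idx == false]
33. n0.depth = "wz"  ["wz"]
34. n0.key = -9  [len(c.off) - 11]
35. n0.env = false  [S₁.key > 21]

"rrvnx"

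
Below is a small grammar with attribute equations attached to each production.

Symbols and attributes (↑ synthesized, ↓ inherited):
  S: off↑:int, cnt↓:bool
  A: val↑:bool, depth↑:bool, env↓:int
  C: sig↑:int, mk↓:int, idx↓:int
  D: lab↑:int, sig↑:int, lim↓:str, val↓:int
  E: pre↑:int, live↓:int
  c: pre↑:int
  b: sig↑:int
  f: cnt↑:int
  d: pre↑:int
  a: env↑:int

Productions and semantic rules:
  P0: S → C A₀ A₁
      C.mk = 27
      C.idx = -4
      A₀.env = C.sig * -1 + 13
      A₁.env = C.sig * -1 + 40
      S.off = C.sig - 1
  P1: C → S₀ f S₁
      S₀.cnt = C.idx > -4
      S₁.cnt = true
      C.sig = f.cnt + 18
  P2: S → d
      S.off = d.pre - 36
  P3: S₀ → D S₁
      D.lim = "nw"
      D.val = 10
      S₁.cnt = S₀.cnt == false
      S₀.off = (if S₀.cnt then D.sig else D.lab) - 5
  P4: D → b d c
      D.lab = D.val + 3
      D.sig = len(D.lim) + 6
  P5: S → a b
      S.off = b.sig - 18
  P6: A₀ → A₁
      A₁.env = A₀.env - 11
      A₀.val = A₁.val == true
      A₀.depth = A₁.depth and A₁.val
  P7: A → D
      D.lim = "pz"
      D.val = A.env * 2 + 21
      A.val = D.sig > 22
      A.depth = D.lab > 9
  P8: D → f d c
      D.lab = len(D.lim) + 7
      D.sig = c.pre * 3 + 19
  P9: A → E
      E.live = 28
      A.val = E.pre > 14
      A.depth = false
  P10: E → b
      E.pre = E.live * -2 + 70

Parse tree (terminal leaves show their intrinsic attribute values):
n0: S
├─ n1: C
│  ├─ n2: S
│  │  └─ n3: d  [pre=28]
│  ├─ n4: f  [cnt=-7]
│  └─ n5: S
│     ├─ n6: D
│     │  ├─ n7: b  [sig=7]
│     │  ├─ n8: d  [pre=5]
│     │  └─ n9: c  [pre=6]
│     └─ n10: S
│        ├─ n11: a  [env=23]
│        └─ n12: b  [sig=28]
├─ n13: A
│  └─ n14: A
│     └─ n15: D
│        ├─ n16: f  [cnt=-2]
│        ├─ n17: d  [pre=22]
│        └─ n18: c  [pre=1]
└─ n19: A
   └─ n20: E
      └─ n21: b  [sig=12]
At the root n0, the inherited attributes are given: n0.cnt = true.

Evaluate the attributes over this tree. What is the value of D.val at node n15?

3

1. n0.cnt = true  [given at root]
2. n1.mk = 27  [27]
3. n1.idx = -4  [-4]
4. n2.cnt = false  [C.idx > -4]
5. n3.pre = 28  [terminal]
6. n2.off = -8  [d.pre - 36]
7. n4.cnt = -7  [terminal]
8. n5.cnt = true  [true]
9. n6.lim = "nw"  ["nw"]
10. n6.val = 10  [10]
11. n7.sig = 7  [terminal]
12. n8.pre = 5  [terminal]
13. n9.pre = 6  [terminal]
14. n6.lab = 13  [D.val + 3]
15. n6.sig = 8  [len(D.lim) + 6]
16. n10.cnt = false  [S₀.cnt == false]
17. n11.env = 23  [terminal]
18. n12.sig = 28  [terminal]
19. n10.off = 10  [b.sig - 18]
20. n5.off = 3  [(if S₀.cnt then D.sig else D.lab) - 5]
21. n1.sig = 11  [f.cnt + 18]
22. n13.env = 2  [C.sig * -1 + 13]
23. n14.env = -9  [A₀.env - 11]
24. n15.lim = "pz"  ["pz"]
25. n15.val = 3  [A.env * 2 + 21]
26. n16.cnt = -2  [terminal]
27. n17.pre = 22  [terminal]
28. n18.pre = 1  [terminal]
29. n15.lab = 9  [len(D.lim) + 7]
30. n15.sig = 22  [c.pre * 3 + 19]
31. n14.val = false  [D.sig > 22]
32. n14.depth = false  [D.lab > 9]
33. n13.val = false  [A₁.val == true]
34. n13.depth = false  [A₁.depth and A₁.val]
35. n19.env = 29  [C.sig * -1 + 40]
36. n20.live = 28  [28]
37. n21.sig = 12  [terminal]
38. n20.pre = 14  [E.live * -2 + 70]
39. n19.val = false  [E.pre > 14]
40. n19.depth = false  [false]
41. n0.off = 10  [C.sig - 1]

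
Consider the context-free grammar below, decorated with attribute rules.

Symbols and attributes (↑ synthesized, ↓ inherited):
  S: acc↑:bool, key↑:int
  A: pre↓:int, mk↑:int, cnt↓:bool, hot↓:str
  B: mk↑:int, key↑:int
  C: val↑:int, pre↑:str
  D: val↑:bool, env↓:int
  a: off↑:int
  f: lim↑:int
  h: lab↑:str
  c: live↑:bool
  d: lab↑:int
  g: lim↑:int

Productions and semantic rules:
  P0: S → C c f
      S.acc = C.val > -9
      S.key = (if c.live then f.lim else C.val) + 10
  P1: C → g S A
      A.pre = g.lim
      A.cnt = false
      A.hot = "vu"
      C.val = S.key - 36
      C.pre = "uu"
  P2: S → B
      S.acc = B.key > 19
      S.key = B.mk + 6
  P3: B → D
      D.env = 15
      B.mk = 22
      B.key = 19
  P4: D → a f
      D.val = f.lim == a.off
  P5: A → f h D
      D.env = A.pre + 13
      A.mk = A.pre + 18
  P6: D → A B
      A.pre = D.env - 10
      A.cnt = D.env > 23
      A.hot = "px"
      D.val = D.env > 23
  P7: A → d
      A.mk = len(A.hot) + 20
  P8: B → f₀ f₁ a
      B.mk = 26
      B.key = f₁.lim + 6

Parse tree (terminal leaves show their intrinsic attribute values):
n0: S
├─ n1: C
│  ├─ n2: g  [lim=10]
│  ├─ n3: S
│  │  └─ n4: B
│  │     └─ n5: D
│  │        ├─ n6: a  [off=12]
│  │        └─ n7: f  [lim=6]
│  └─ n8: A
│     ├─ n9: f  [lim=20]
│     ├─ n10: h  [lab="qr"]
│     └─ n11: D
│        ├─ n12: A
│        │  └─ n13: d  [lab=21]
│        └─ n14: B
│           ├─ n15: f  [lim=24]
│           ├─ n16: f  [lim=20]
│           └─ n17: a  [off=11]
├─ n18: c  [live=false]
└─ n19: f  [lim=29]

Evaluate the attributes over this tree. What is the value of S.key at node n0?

1. n2.lim = 10  [terminal]
2. n5.env = 15  [15]
3. n6.off = 12  [terminal]
4. n7.lim = 6  [terminal]
5. n5.val = false  [f.lim == a.off]
6. n4.mk = 22  [22]
7. n4.key = 19  [19]
8. n3.acc = false  [B.key > 19]
9. n3.key = 28  [B.mk + 6]
10. n8.pre = 10  [g.lim]
11. n8.cnt = false  [false]
12. n8.hot = "vu"  ["vu"]
13. n9.lim = 20  [terminal]
14. n10.lab = "qr"  [terminal]
15. n11.env = 23  [A.pre + 13]
16. n12.pre = 13  [D.env - 10]
17. n12.cnt = false  [D.env > 23]
18. n12.hot = "px"  ["px"]
19. n13.lab = 21  [terminal]
20. n12.mk = 22  [len(A.hot) + 20]
21. n15.lim = 24  [terminal]
22. n16.lim = 20  [terminal]
23. n17.off = 11  [terminal]
24. n14.mk = 26  [26]
25. n14.key = 26  [f₁.lim + 6]
26. n11.val = false  [D.env > 23]
27. n8.mk = 28  [A.pre + 18]
28. n1.val = -8  [S.key - 36]
29. n1.pre = "uu"  ["uu"]
30. n18.live = false  [terminal]
31. n19.lim = 29  [terminal]
32. n0.acc = true  [C.val > -9]
33. n0.key = 2  [(if c.live then f.lim else C.val) + 10]

2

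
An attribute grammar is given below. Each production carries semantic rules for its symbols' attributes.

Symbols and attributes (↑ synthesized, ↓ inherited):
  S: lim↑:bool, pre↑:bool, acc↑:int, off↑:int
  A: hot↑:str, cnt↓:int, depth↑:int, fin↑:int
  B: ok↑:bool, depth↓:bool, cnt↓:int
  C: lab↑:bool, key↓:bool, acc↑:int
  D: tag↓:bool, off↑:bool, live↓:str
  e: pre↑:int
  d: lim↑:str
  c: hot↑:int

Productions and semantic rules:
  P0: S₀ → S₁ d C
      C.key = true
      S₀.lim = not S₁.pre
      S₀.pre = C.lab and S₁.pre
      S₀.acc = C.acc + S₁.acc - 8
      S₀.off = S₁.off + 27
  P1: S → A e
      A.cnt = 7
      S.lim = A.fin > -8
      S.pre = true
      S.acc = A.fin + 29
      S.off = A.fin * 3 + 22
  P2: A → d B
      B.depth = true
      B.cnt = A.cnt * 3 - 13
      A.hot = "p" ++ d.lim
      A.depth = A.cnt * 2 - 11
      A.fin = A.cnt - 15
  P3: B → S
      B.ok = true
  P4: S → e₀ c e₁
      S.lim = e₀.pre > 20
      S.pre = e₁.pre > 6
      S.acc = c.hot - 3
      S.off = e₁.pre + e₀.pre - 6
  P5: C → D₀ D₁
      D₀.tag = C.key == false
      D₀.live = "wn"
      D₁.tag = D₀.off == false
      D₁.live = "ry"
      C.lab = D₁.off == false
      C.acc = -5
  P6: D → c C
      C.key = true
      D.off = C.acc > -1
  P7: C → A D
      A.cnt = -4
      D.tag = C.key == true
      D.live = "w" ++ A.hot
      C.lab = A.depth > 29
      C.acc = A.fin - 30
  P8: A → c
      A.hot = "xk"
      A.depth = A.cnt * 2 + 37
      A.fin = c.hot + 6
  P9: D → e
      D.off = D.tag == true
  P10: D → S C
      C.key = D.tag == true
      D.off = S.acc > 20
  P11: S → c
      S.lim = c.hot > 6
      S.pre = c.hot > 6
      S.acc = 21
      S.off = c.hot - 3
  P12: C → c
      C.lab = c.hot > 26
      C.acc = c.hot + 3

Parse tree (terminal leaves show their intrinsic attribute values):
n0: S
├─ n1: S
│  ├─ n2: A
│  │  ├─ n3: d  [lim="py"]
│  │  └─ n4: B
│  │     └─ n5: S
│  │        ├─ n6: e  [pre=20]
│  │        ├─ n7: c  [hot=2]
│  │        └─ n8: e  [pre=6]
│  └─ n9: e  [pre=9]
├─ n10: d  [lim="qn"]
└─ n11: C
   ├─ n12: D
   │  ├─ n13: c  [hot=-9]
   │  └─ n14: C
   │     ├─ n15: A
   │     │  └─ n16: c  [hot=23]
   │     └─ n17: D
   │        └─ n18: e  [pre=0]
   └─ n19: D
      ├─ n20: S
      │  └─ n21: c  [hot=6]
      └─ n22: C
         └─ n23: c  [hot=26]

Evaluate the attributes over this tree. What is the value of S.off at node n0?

25

1. n2.cnt = 7  [7]
2. n3.lim = "py"  [terminal]
3. n4.depth = true  [true]
4. n4.cnt = 8  [A.cnt * 3 - 13]
5. n6.pre = 20  [terminal]
6. n7.hot = 2  [terminal]
7. n8.pre = 6  [terminal]
8. n5.lim = false  [e₀.pre > 20]
9. n5.pre = false  [e₁.pre > 6]
10. n5.acc = -1  [c.hot - 3]
11. n5.off = 20  [e₁.pre + e₀.pre - 6]
12. n4.ok = true  [true]
13. n2.hot = "ppy"  ["p" ++ d.lim]
14. n2.depth = 3  [A.cnt * 2 - 11]
15. n2.fin = -8  [A.cnt - 15]
16. n9.pre = 9  [terminal]
17. n1.lim = false  [A.fin > -8]
18. n1.pre = true  [true]
19. n1.acc = 21  [A.fin + 29]
20. n1.off = -2  [A.fin * 3 + 22]
21. n10.lim = "qn"  [terminal]
22. n11.key = true  [true]
23. n12.tag = false  [C.key == false]
24. n12.live = "wn"  ["wn"]
25. n13.hot = -9  [terminal]
26. n14.key = true  [true]
27. n15.cnt = -4  [-4]
28. n16.hot = 23  [terminal]
29. n15.hot = "xk"  ["xk"]
30. n15.depth = 29  [A.cnt * 2 + 37]
31. n15.fin = 29  [c.hot + 6]
32. n17.tag = true  [C.key == true]
33. n17.live = "wxk"  ["w" ++ A.hot]
34. n18.pre = 0  [terminal]
35. n17.off = true  [D.tag == true]
36. n14.lab = false  [A.depth > 29]
37. n14.acc = -1  [A.fin - 30]
38. n12.off = false  [C.acc > -1]
39. n19.tag = true  [D₀.off == false]
40. n19.live = "ry"  ["ry"]
41. n21.hot = 6  [terminal]
42. n20.lim = false  [c.hot > 6]
43. n20.pre = false  [c.hot > 6]
44. n20.acc = 21  [21]
45. n20.off = 3  [c.hot - 3]
46. n22.key = true  [D.tag == true]
47. n23.hot = 26  [terminal]
48. n22.lab = false  [c.hot > 26]
49. n22.acc = 29  [c.hot + 3]
50. n19.off = true  [S.acc > 20]
51. n11.lab = false  [D₁.off == false]
52. n11.acc = -5  [-5]
53. n0.lim = false  [not S₁.pre]
54. n0.pre = false  [C.lab and S₁.pre]
55. n0.acc = 8  [C.acc + S₁.acc - 8]
56. n0.off = 25  [S₁.off + 27]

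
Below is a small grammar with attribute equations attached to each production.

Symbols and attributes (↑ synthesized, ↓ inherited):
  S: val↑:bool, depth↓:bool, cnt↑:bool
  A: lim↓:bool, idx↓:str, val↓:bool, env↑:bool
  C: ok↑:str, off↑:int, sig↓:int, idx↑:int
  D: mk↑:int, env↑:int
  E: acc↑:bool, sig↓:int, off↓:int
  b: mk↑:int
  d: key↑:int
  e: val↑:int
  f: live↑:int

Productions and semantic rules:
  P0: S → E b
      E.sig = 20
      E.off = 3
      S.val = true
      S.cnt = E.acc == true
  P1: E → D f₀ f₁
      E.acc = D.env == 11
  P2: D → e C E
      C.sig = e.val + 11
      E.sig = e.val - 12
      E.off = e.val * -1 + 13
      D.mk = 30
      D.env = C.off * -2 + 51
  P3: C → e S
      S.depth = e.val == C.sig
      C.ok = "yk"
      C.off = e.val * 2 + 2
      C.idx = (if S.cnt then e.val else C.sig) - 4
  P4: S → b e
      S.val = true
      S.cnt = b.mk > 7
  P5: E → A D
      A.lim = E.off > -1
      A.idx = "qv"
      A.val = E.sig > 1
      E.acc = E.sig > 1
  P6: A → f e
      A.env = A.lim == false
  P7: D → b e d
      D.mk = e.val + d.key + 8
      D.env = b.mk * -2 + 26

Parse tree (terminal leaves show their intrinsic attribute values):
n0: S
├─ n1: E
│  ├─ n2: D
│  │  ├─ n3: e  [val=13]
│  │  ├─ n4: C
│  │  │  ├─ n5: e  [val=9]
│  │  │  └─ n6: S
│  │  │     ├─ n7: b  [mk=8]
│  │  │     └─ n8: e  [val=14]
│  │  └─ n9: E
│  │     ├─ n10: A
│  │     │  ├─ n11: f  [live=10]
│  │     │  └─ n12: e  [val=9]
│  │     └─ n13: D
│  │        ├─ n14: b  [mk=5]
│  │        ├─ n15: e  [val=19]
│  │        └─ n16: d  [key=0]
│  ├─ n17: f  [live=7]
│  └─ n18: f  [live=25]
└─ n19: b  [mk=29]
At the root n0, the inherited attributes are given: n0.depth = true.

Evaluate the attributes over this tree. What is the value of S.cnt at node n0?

true

1. n0.depth = true  [given at root]
2. n1.sig = 20  [20]
3. n1.off = 3  [3]
4. n3.val = 13  [terminal]
5. n4.sig = 24  [e.val + 11]
6. n5.val = 9  [terminal]
7. n6.depth = false  [e.val == C.sig]
8. n7.mk = 8  [terminal]
9. n8.val = 14  [terminal]
10. n6.val = true  [true]
11. n6.cnt = true  [b.mk > 7]
12. n4.ok = "yk"  ["yk"]
13. n4.off = 20  [e.val * 2 + 2]
14. n4.idx = 5  [(if S.cnt then e.val else C.sig) - 4]
15. n9.sig = 1  [e.val - 12]
16. n9.off = 0  [e.val * -1 + 13]
17. n10.lim = true  [E.off > -1]
18. n10.idx = "qv"  ["qv"]
19. n10.val = false  [E.sig > 1]
20. n11.live = 10  [terminal]
21. n12.val = 9  [terminal]
22. n10.env = false  [A.lim == false]
23. n14.mk = 5  [terminal]
24. n15.val = 19  [terminal]
25. n16.key = 0  [terminal]
26. n13.mk = 27  [e.val + d.key + 8]
27. n13.env = 16  [b.mk * -2 + 26]
28. n9.acc = false  [E.sig > 1]
29. n2.mk = 30  [30]
30. n2.env = 11  [C.off * -2 + 51]
31. n17.live = 7  [terminal]
32. n18.live = 25  [terminal]
33. n1.acc = true  [D.env == 11]
34. n19.mk = 29  [terminal]
35. n0.val = true  [true]
36. n0.cnt = true  [E.acc == true]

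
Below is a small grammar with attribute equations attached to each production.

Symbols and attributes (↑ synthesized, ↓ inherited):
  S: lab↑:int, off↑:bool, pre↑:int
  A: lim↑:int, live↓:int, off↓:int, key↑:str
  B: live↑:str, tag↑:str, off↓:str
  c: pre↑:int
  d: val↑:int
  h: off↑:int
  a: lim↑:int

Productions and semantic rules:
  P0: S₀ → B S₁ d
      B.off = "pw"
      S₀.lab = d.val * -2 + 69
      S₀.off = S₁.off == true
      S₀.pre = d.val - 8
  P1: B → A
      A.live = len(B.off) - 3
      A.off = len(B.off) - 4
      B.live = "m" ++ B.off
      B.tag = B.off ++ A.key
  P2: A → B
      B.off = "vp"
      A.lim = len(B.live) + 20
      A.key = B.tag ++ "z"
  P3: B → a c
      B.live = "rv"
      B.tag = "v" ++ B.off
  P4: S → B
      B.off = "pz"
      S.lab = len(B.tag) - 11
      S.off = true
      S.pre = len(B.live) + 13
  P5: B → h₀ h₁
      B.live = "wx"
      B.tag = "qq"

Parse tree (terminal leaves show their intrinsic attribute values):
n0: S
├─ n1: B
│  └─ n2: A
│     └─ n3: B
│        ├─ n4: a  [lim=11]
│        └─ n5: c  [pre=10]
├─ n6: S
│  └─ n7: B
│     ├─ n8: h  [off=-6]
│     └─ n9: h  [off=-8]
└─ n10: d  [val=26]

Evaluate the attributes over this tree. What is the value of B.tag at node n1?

"pwvvpz"

1. n1.off = "pw"  ["pw"]
2. n2.live = -1  [len(B.off) - 3]
3. n2.off = -2  [len(B.off) - 4]
4. n3.off = "vp"  ["vp"]
5. n4.lim = 11  [terminal]
6. n5.pre = 10  [terminal]
7. n3.live = "rv"  ["rv"]
8. n3.tag = "vvp"  ["v" ++ B.off]
9. n2.lim = 22  [len(B.live) + 20]
10. n2.key = "vvpz"  [B.tag ++ "z"]
11. n1.live = "mpw"  ["m" ++ B.off]
12. n1.tag = "pwvvpz"  [B.off ++ A.key]
13. n7.off = "pz"  ["pz"]
14. n8.off = -6  [terminal]
15. n9.off = -8  [terminal]
16. n7.live = "wx"  ["wx"]
17. n7.tag = "qq"  ["qq"]
18. n6.lab = -9  [len(B.tag) - 11]
19. n6.off = true  [true]
20. n6.pre = 15  [len(B.live) + 13]
21. n10.val = 26  [terminal]
22. n0.lab = 17  [d.val * -2 + 69]
23. n0.off = true  [S₁.off == true]
24. n0.pre = 18  [d.val - 8]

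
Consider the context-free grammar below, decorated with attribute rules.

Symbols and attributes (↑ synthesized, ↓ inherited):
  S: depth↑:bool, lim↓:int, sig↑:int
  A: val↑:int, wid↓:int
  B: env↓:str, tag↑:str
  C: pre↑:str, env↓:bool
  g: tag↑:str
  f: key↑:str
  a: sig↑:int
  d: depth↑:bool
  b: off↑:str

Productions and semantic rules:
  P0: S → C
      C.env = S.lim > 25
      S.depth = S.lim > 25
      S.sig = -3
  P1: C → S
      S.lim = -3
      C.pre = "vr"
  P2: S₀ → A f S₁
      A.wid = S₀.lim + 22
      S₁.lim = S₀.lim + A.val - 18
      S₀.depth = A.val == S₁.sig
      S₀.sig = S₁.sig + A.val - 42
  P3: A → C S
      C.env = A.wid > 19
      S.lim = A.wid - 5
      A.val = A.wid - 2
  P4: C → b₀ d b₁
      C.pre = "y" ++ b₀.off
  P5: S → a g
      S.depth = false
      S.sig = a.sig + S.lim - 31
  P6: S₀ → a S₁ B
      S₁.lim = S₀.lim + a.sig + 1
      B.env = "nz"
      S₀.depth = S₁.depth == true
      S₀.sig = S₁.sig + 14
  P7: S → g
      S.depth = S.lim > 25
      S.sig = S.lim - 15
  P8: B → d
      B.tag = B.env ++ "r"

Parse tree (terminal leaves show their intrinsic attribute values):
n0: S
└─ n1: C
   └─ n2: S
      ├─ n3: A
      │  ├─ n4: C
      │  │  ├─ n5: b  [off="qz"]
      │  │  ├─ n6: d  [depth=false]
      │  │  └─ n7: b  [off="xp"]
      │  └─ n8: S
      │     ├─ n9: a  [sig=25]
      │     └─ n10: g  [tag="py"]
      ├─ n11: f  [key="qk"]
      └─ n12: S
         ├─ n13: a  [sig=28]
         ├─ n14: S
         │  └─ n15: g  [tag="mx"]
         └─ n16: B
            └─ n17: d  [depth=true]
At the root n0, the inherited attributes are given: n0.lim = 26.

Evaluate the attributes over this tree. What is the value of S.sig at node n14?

10

1. n0.lim = 26  [given at root]
2. n1.env = true  [S.lim > 25]
3. n2.lim = -3  [-3]
4. n3.wid = 19  [S₀.lim + 22]
5. n4.env = false  [A.wid > 19]
6. n5.off = "qz"  [terminal]
7. n6.depth = false  [terminal]
8. n7.off = "xp"  [terminal]
9. n4.pre = "yqz"  ["y" ++ b₀.off]
10. n8.lim = 14  [A.wid - 5]
11. n9.sig = 25  [terminal]
12. n10.tag = "py"  [terminal]
13. n8.depth = false  [false]
14. n8.sig = 8  [a.sig + S.lim - 31]
15. n3.val = 17  [A.wid - 2]
16. n11.key = "qk"  [terminal]
17. n12.lim = -4  [S₀.lim + A.val - 18]
18. n13.sig = 28  [terminal]
19. n14.lim = 25  [S₀.lim + a.sig + 1]
20. n15.tag = "mx"  [terminal]
21. n14.depth = false  [S.lim > 25]
22. n14.sig = 10  [S.lim - 15]
23. n16.env = "nz"  ["nz"]
24. n17.depth = true  [terminal]
25. n16.tag = "nzr"  [B.env ++ "r"]
26. n12.depth = false  [S₁.depth == true]
27. n12.sig = 24  [S₁.sig + 14]
28. n2.depth = false  [A.val == S₁.sig]
29. n2.sig = -1  [S₁.sig + A.val - 42]
30. n1.pre = "vr"  ["vr"]
31. n0.depth = true  [S.lim > 25]
32. n0.sig = -3  [-3]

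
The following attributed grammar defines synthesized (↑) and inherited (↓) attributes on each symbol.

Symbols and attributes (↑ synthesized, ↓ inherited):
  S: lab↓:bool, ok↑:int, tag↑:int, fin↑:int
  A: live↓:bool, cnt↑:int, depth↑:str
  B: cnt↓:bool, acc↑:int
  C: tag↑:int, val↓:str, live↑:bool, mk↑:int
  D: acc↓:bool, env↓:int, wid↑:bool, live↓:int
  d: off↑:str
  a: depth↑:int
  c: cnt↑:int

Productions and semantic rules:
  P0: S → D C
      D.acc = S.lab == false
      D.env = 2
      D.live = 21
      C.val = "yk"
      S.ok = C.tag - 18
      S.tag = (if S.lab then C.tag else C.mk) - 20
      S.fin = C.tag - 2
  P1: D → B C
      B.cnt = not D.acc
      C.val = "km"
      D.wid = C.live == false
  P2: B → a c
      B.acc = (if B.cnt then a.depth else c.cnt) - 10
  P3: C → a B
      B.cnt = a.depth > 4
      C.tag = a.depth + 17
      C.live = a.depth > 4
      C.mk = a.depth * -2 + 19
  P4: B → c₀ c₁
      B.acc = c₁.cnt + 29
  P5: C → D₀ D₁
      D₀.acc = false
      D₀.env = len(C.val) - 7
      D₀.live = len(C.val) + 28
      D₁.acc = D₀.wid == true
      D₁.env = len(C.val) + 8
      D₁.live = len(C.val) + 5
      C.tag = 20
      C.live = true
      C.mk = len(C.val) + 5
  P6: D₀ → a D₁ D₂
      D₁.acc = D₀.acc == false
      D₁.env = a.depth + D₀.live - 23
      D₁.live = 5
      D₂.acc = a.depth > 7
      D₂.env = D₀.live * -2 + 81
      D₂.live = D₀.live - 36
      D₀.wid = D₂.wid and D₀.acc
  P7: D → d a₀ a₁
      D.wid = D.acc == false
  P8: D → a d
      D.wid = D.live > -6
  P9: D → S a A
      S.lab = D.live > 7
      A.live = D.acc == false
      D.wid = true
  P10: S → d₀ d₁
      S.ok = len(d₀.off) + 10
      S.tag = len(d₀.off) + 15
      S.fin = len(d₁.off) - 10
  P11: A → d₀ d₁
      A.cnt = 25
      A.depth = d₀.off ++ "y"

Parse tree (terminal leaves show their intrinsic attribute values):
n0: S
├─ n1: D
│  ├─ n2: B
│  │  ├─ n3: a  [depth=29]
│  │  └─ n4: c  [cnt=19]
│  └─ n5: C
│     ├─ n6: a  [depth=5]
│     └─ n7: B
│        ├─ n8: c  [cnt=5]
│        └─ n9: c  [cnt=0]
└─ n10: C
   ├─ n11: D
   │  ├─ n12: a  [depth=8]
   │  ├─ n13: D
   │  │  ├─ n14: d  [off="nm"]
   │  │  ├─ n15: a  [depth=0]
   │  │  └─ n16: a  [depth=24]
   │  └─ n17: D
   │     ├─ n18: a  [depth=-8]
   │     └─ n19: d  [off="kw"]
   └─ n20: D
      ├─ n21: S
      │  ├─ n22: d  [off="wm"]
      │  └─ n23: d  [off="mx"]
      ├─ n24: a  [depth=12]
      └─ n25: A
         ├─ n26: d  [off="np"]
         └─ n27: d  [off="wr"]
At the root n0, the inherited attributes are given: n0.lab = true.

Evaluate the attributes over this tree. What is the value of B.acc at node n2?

19

1. n0.lab = true  [given at root]
2. n1.acc = false  [S.lab == false]
3. n1.env = 2  [2]
4. n1.live = 21  [21]
5. n2.cnt = true  [not D.acc]
6. n3.depth = 29  [terminal]
7. n4.cnt = 19  [terminal]
8. n2.acc = 19  [(if B.cnt then a.depth else c.cnt) - 10]
9. n5.val = "km"  ["km"]
10. n6.depth = 5  [terminal]
11. n7.cnt = true  [a.depth > 4]
12. n8.cnt = 5  [terminal]
13. n9.cnt = 0  [terminal]
14. n7.acc = 29  [c₁.cnt + 29]
15. n5.tag = 22  [a.depth + 17]
16. n5.live = true  [a.depth > 4]
17. n5.mk = 9  [a.depth * -2 + 19]
18. n1.wid = false  [C.live == false]
19. n10.val = "yk"  ["yk"]
20. n11.acc = false  [false]
21. n11.env = -5  [len(C.val) - 7]
22. n11.live = 30  [len(C.val) + 28]
23. n12.depth = 8  [terminal]
24. n13.acc = true  [D₀.acc == false]
25. n13.env = 15  [a.depth + D₀.live - 23]
26. n13.live = 5  [5]
27. n14.off = "nm"  [terminal]
28. n15.depth = 0  [terminal]
29. n16.depth = 24  [terminal]
30. n13.wid = false  [D.acc == false]
31. n17.acc = true  [a.depth > 7]
32. n17.env = 21  [D₀.live * -2 + 81]
33. n17.live = -6  [D₀.live - 36]
34. n18.depth = -8  [terminal]
35. n19.off = "kw"  [terminal]
36. n17.wid = false  [D.live > -6]
37. n11.wid = false  [D₂.wid and D₀.acc]
38. n20.acc = false  [D₀.wid == true]
39. n20.env = 10  [len(C.val) + 8]
40. n20.live = 7  [len(C.val) + 5]
41. n21.lab = false  [D.live > 7]
42. n22.off = "wm"  [terminal]
43. n23.off = "mx"  [terminal]
44. n21.ok = 12  [len(d₀.off) + 10]
45. n21.tag = 17  [len(d₀.off) + 15]
46. n21.fin = -8  [len(d₁.off) - 10]
47. n24.depth = 12  [terminal]
48. n25.live = true  [D.acc == false]
49. n26.off = "np"  [terminal]
50. n27.off = "wr"  [terminal]
51. n25.cnt = 25  [25]
52. n25.depth = "npy"  [d₀.off ++ "y"]
53. n20.wid = true  [true]
54. n10.tag = 20  [20]
55. n10.live = true  [true]
56. n10.mk = 7  [len(C.val) + 5]
57. n0.ok = 2  [C.tag - 18]
58. n0.tag = 0  [(if S.lab then C.tag else C.mk) - 20]
59. n0.fin = 18  [C.tag - 2]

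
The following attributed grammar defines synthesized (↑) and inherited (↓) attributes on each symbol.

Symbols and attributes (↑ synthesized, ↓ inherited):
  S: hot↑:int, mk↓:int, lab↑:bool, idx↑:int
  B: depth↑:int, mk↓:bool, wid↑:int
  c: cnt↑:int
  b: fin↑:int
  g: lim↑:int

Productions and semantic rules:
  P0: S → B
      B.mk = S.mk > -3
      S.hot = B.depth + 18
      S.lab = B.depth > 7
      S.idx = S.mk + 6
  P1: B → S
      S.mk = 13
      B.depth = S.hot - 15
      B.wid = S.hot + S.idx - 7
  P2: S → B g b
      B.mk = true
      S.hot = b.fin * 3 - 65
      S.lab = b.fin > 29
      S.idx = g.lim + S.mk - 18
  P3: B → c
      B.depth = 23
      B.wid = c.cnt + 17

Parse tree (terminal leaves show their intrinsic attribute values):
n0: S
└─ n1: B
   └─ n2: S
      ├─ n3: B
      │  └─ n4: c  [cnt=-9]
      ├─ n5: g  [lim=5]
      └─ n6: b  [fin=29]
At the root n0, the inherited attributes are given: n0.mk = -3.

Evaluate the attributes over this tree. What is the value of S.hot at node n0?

25

1. n0.mk = -3  [given at root]
2. n1.mk = false  [S.mk > -3]
3. n2.mk = 13  [13]
4. n3.mk = true  [true]
5. n4.cnt = -9  [terminal]
6. n3.depth = 23  [23]
7. n3.wid = 8  [c.cnt + 17]
8. n5.lim = 5  [terminal]
9. n6.fin = 29  [terminal]
10. n2.hot = 22  [b.fin * 3 - 65]
11. n2.lab = false  [b.fin > 29]
12. n2.idx = 0  [g.lim + S.mk - 18]
13. n1.depth = 7  [S.hot - 15]
14. n1.wid = 15  [S.hot + S.idx - 7]
15. n0.hot = 25  [B.depth + 18]
16. n0.lab = false  [B.depth > 7]
17. n0.idx = 3  [S.mk + 6]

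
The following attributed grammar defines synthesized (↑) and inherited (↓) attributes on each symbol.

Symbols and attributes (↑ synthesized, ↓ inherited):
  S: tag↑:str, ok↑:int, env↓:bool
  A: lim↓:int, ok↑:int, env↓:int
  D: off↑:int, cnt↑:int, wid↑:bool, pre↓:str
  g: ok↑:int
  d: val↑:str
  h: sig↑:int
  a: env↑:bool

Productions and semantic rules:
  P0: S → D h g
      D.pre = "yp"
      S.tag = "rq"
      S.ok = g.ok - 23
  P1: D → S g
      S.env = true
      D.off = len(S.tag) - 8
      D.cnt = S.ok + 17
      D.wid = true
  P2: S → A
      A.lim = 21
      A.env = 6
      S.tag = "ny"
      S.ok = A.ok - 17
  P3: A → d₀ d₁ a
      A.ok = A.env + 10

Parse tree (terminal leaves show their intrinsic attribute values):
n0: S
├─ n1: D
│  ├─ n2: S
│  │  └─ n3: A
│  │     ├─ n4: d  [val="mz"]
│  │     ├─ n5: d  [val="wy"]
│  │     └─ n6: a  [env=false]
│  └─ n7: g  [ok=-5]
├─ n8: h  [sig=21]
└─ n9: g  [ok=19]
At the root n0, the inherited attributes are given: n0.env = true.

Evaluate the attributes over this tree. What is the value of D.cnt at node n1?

1. n0.env = true  [given at root]
2. n1.pre = "yp"  ["yp"]
3. n2.env = true  [true]
4. n3.lim = 21  [21]
5. n3.env = 6  [6]
6. n4.val = "mz"  [terminal]
7. n5.val = "wy"  [terminal]
8. n6.env = false  [terminal]
9. n3.ok = 16  [A.env + 10]
10. n2.tag = "ny"  ["ny"]
11. n2.ok = -1  [A.ok - 17]
12. n7.ok = -5  [terminal]
13. n1.off = -6  [len(S.tag) - 8]
14. n1.cnt = 16  [S.ok + 17]
15. n1.wid = true  [true]
16. n8.sig = 21  [terminal]
17. n9.ok = 19  [terminal]
18. n0.tag = "rq"  ["rq"]
19. n0.ok = -4  [g.ok - 23]

16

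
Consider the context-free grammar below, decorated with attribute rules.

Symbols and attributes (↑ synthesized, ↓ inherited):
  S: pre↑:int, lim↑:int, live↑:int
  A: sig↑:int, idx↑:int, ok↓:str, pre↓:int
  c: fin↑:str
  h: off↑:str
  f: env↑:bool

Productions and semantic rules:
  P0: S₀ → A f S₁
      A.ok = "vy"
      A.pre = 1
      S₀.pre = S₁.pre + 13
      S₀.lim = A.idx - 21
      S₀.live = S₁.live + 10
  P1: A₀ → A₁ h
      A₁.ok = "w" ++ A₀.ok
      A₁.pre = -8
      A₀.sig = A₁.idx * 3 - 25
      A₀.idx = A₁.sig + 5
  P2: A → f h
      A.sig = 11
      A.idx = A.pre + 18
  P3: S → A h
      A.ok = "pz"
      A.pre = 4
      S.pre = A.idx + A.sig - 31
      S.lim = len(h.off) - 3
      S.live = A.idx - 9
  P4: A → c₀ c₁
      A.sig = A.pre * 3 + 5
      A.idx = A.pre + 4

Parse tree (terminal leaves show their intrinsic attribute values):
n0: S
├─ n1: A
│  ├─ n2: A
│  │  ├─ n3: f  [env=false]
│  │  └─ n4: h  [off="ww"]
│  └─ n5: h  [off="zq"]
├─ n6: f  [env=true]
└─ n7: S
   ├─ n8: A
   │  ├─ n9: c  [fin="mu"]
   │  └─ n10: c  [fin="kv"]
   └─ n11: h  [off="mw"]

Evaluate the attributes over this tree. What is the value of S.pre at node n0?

7

1. n1.ok = "vy"  ["vy"]
2. n1.pre = 1  [1]
3. n2.ok = "wvy"  ["w" ++ A₀.ok]
4. n2.pre = -8  [-8]
5. n3.env = false  [terminal]
6. n4.off = "ww"  [terminal]
7. n2.sig = 11  [11]
8. n2.idx = 10  [A.pre + 18]
9. n5.off = "zq"  [terminal]
10. n1.sig = 5  [A₁.idx * 3 - 25]
11. n1.idx = 16  [A₁.sig + 5]
12. n6.env = true  [terminal]
13. n8.ok = "pz"  ["pz"]
14. n8.pre = 4  [4]
15. n9.fin = "mu"  [terminal]
16. n10.fin = "kv"  [terminal]
17. n8.sig = 17  [A.pre * 3 + 5]
18. n8.idx = 8  [A.pre + 4]
19. n11.off = "mw"  [terminal]
20. n7.pre = -6  [A.idx + A.sig - 31]
21. n7.lim = -1  [len(h.off) - 3]
22. n7.live = -1  [A.idx - 9]
23. n0.pre = 7  [S₁.pre + 13]
24. n0.lim = -5  [A.idx - 21]
25. n0.live = 9  [S₁.live + 10]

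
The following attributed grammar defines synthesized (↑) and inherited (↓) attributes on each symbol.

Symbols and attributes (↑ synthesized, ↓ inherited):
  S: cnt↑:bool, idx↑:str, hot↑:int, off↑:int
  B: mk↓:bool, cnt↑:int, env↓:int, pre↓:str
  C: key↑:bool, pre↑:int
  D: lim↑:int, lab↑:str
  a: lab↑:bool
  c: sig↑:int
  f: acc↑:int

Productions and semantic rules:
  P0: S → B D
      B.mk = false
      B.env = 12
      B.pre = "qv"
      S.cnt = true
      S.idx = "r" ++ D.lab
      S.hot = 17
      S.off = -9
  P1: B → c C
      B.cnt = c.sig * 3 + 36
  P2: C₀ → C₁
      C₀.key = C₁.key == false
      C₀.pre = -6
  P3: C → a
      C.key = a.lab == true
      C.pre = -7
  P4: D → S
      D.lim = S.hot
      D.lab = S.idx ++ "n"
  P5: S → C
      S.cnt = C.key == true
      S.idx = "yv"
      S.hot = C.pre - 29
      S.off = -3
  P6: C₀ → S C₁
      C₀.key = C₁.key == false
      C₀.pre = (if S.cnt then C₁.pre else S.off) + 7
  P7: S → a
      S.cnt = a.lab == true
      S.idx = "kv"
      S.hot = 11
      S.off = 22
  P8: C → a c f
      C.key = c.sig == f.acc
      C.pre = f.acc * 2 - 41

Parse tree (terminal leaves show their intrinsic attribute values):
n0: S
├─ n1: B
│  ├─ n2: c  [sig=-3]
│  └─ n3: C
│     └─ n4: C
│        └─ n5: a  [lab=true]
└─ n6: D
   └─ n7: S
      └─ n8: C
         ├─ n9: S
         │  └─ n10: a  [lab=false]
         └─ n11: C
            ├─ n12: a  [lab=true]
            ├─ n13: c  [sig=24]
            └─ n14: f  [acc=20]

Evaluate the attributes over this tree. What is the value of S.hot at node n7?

0

1. n1.mk = false  [false]
2. n1.env = 12  [12]
3. n1.pre = "qv"  ["qv"]
4. n2.sig = -3  [terminal]
5. n5.lab = true  [terminal]
6. n4.key = true  [a.lab == true]
7. n4.pre = -7  [-7]
8. n3.key = false  [C₁.key == false]
9. n3.pre = -6  [-6]
10. n1.cnt = 27  [c.sig * 3 + 36]
11. n10.lab = false  [terminal]
12. n9.cnt = false  [a.lab == true]
13. n9.idx = "kv"  ["kv"]
14. n9.hot = 11  [11]
15. n9.off = 22  [22]
16. n12.lab = true  [terminal]
17. n13.sig = 24  [terminal]
18. n14.acc = 20  [terminal]
19. n11.key = false  [c.sig == f.acc]
20. n11.pre = -1  [f.acc * 2 - 41]
21. n8.key = true  [C₁.key == false]
22. n8.pre = 29  [(if S.cnt then C₁.pre else S.off) + 7]
23. n7.cnt = true  [C.key == true]
24. n7.idx = "yv"  ["yv"]
25. n7.hot = 0  [C.pre - 29]
26. n7.off = -3  [-3]
27. n6.lim = 0  [S.hot]
28. n6.lab = "yvn"  [S.idx ++ "n"]
29. n0.cnt = true  [true]
30. n0.idx = "ryvn"  ["r" ++ D.lab]
31. n0.hot = 17  [17]
32. n0.off = -9  [-9]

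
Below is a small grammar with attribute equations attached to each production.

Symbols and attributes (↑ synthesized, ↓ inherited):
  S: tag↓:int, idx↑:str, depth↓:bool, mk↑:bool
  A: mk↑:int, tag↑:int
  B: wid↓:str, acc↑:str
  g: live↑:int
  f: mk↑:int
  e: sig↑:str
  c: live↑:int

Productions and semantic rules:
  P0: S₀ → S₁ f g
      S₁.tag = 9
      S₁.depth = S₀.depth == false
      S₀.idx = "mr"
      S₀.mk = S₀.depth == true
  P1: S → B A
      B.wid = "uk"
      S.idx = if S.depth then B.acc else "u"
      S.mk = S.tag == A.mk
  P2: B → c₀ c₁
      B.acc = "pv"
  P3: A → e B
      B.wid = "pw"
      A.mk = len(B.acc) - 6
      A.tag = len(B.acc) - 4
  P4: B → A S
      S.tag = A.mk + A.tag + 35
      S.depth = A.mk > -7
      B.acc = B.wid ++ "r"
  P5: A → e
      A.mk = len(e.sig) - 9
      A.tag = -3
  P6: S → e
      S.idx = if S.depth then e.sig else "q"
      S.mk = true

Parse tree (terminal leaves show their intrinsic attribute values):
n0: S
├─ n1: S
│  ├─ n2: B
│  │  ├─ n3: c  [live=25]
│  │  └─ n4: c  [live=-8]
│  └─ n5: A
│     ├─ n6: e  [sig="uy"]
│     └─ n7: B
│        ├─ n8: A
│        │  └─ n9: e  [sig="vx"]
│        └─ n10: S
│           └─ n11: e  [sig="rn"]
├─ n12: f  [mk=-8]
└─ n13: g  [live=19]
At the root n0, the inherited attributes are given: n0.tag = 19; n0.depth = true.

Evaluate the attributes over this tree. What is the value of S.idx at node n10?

"q"

1. n0.tag = 19  [given at root]
2. n0.depth = true  [given at root]
3. n1.tag = 9  [9]
4. n1.depth = false  [S₀.depth == false]
5. n2.wid = "uk"  ["uk"]
6. n3.live = 25  [terminal]
7. n4.live = -8  [terminal]
8. n2.acc = "pv"  ["pv"]
9. n6.sig = "uy"  [terminal]
10. n7.wid = "pw"  ["pw"]
11. n9.sig = "vx"  [terminal]
12. n8.mk = -7  [len(e.sig) - 9]
13. n8.tag = -3  [-3]
14. n10.tag = 25  [A.mk + A.tag + 35]
15. n10.depth = false  [A.mk > -7]
16. n11.sig = "rn"  [terminal]
17. n10.idx = "q"  [if S.depth then e.sig else "q"]
18. n10.mk = true  [true]
19. n7.acc = "pwr"  [B.wid ++ "r"]
20. n5.mk = -3  [len(B.acc) - 6]
21. n5.tag = -1  [len(B.acc) - 4]
22. n1.idx = "u"  [if S.depth then B.acc else "u"]
23. n1.mk = false  [S.tag == A.mk]
24. n12.mk = -8  [terminal]
25. n13.live = 19  [terminal]
26. n0.idx = "mr"  ["mr"]
27. n0.mk = true  [S₀.depth == true]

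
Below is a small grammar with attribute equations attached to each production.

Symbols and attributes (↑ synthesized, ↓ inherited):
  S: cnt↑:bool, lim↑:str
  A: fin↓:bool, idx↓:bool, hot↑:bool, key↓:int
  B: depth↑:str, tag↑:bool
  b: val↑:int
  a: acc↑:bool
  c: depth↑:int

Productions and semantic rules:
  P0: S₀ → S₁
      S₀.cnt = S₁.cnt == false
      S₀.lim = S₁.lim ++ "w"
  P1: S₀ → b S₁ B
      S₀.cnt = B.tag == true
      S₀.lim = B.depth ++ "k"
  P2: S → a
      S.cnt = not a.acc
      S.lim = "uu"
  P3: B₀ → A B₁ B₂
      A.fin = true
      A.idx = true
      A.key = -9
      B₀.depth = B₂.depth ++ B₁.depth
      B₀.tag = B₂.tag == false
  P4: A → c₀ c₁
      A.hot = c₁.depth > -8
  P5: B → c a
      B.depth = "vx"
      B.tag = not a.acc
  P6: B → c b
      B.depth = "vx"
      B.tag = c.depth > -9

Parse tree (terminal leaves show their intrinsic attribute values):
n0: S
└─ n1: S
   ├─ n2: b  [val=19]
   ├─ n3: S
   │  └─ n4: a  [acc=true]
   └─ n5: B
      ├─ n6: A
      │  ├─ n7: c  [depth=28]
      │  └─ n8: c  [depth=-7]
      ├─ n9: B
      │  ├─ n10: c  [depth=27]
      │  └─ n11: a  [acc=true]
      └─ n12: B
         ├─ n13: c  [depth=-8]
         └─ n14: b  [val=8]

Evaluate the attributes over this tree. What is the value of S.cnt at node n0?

true

1. n2.val = 19  [terminal]
2. n4.acc = true  [terminal]
3. n3.cnt = false  [not a.acc]
4. n3.lim = "uu"  ["uu"]
5. n6.fin = true  [true]
6. n6.idx = true  [true]
7. n6.key = -9  [-9]
8. n7.depth = 28  [terminal]
9. n8.depth = -7  [terminal]
10. n6.hot = true  [c₁.depth > -8]
11. n10.depth = 27  [terminal]
12. n11.acc = true  [terminal]
13. n9.depth = "vx"  ["vx"]
14. n9.tag = false  [not a.acc]
15. n13.depth = -8  [terminal]
16. n14.val = 8  [terminal]
17. n12.depth = "vx"  ["vx"]
18. n12.tag = true  [c.depth > -9]
19. n5.depth = "vxvx"  [B₂.depth ++ B₁.depth]
20. n5.tag = false  [B₂.tag == false]
21. n1.cnt = false  [B.tag == true]
22. n1.lim = "vxvxk"  [B.depth ++ "k"]
23. n0.cnt = true  [S₁.cnt == false]
24. n0.lim = "vxvxkw"  [S₁.lim ++ "w"]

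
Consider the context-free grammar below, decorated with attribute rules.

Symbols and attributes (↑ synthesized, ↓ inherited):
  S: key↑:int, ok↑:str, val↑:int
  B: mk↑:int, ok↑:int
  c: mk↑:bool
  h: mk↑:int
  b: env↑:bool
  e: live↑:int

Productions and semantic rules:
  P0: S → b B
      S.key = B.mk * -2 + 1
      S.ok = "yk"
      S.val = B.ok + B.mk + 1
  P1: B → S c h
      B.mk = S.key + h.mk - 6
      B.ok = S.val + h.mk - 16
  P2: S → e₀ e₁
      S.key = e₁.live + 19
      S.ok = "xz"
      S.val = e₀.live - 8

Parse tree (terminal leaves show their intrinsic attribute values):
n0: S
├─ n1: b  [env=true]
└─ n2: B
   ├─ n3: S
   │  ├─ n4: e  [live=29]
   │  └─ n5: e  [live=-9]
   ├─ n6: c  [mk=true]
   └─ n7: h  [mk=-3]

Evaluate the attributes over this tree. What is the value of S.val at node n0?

4

1. n1.env = true  [terminal]
2. n4.live = 29  [terminal]
3. n5.live = -9  [terminal]
4. n3.key = 10  [e₁.live + 19]
5. n3.ok = "xz"  ["xz"]
6. n3.val = 21  [e₀.live - 8]
7. n6.mk = true  [terminal]
8. n7.mk = -3  [terminal]
9. n2.mk = 1  [S.key + h.mk - 6]
10. n2.ok = 2  [S.val + h.mk - 16]
11. n0.key = -1  [B.mk * -2 + 1]
12. n0.ok = "yk"  ["yk"]
13. n0.val = 4  [B.ok + B.mk + 1]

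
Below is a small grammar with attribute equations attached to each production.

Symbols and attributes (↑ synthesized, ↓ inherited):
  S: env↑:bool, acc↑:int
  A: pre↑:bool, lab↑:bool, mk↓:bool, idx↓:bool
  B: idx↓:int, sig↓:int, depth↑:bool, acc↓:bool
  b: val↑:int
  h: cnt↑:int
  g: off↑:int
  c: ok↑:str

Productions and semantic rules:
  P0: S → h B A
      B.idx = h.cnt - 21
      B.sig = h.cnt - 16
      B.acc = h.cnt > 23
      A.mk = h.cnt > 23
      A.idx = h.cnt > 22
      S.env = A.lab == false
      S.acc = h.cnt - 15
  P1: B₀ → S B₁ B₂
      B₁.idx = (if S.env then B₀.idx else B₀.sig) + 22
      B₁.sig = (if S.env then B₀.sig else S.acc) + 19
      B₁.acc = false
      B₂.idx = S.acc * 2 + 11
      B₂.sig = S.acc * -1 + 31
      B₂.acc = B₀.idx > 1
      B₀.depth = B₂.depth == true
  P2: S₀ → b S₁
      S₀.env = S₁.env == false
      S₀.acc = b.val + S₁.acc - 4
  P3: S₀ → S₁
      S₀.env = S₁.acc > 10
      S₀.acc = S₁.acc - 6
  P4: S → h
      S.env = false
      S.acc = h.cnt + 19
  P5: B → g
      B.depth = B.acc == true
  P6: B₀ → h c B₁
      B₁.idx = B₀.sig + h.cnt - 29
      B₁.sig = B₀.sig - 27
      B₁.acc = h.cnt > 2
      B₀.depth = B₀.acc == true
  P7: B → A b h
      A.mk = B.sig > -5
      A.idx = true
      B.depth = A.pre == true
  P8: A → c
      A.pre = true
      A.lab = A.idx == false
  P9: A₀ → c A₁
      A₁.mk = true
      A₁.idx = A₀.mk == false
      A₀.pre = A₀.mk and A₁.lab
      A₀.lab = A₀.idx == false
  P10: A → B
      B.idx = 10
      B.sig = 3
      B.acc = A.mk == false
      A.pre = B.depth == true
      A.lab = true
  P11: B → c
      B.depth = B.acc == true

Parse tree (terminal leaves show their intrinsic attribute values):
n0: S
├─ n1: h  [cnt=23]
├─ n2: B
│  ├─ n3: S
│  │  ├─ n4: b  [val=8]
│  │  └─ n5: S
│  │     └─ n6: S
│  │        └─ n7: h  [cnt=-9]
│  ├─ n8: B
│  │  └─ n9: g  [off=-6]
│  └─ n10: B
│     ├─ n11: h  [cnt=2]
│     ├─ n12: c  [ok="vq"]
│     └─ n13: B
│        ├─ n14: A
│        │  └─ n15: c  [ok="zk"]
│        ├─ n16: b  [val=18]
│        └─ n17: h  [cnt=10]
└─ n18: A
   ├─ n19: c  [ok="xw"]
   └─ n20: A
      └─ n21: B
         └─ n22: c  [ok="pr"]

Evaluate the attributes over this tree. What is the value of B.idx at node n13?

1. n1.cnt = 23  [terminal]
2. n2.idx = 2  [h.cnt - 21]
3. n2.sig = 7  [h.cnt - 16]
4. n2.acc = false  [h.cnt > 23]
5. n4.val = 8  [terminal]
6. n7.cnt = -9  [terminal]
7. n6.env = false  [false]
8. n6.acc = 10  [h.cnt + 19]
9. n5.env = false  [S₁.acc > 10]
10. n5.acc = 4  [S₁.acc - 6]
11. n3.env = true  [S₁.env == false]
12. n3.acc = 8  [b.val + S₁.acc - 4]
13. n8.idx = 24  [(if S.env then B₀.idx else B₀.sig) + 22]
14. n8.sig = 26  [(if S.env then B₀.sig else S.acc) + 19]
15. n8.acc = false  [false]
16. n9.off = -6  [terminal]
17. n8.depth = false  [B.acc == true]
18. n10.idx = 27  [S.acc * 2 + 11]
19. n10.sig = 23  [S.acc * -1 + 31]
20. n10.acc = true  [B₀.idx > 1]
21. n11.cnt = 2  [terminal]
22. n12.ok = "vq"  [terminal]
23. n13.idx = -4  [B₀.sig + h.cnt - 29]
24. n13.sig = -4  [B₀.sig - 27]
25. n13.acc = false  [h.cnt > 2]
26. n14.mk = true  [B.sig > -5]
27. n14.idx = true  [true]
28. n15.ok = "zk"  [terminal]
29. n14.pre = true  [true]
30. n14.lab = false  [A.idx == false]
31. n16.val = 18  [terminal]
32. n17.cnt = 10  [terminal]
33. n13.depth = true  [A.pre == true]
34. n10.depth = true  [B₀.acc == true]
35. n2.depth = true  [B₂.depth == true]
36. n18.mk = false  [h.cnt > 23]
37. n18.idx = true  [h.cnt > 22]
38. n19.ok = "xw"  [terminal]
39. n20.mk = true  [true]
40. n20.idx = true  [A₀.mk == false]
41. n21.idx = 10  [10]
42. n21.sig = 3  [3]
43. n21.acc = false  [A.mk == false]
44. n22.ok = "pr"  [terminal]
45. n21.depth = false  [B.acc == true]
46. n20.pre = false  [B.depth == true]
47. n20.lab = true  [true]
48. n18.pre = false  [A₀.mk and A₁.lab]
49. n18.lab = false  [A₀.idx == false]
50. n0.env = true  [A.lab == false]
51. n0.acc = 8  [h.cnt - 15]

-4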